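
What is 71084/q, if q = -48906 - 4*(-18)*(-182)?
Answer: -2734/2385 ≈ -1.1463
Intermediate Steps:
q = -62010 (q = -48906 + 72*(-182) = -48906 - 13104 = -62010)
71084/q = 71084/(-62010) = 71084*(-1/62010) = -2734/2385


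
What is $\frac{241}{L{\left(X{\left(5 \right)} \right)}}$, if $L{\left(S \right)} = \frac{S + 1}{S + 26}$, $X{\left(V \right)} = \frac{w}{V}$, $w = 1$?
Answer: $\frac{31571}{6} \approx 5261.8$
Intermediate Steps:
$X{\left(V \right)} = \frac{1}{V}$ ($X{\left(V \right)} = 1 \frac{1}{V} = \frac{1}{V}$)
$L{\left(S \right)} = \frac{1 + S}{26 + S}$
$\frac{241}{L{\left(X{\left(5 \right)} \right)}} = \frac{241}{\frac{1}{26 + \frac{1}{5}} \left(1 + \frac{1}{5}\right)} = \frac{241}{\frac{1}{\frac{131}{5}} \cdot \frac{6}{5}} = \frac{241}{\frac{5}{131} \cdot \frac{6}{5}} = \frac{241}{\frac{6}{131}} = 241 \cdot \frac{131}{6} = \frac{31571}{6}$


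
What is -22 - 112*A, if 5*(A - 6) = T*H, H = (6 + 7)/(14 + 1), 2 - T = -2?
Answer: -57874/75 ≈ -771.65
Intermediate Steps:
T = 4 (T = 2 - 1*(-2) = 2 + 2 = 4)
H = 13/15 ≈ 0.86667
A = 502/75 (A = 6 + (4*(13/15))/5 = 6 + (⅕)*(52/15) = 6 + 52/75 = 502/75 ≈ 6.6933)
-22 - 112*A = -22 - 112*502/75 = -22 - 56224/75 = -57874/75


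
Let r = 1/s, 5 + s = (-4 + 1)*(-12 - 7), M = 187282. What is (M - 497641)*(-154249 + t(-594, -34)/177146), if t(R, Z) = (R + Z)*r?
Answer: 110245635142529481/2302898 ≈ 4.7873e+10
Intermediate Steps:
s = 52 (s = -5 + (-4 + 1)*(-12 - 7) = -5 - 3*(-19) = -5 + 57 = 52)
r = 1/52 ≈ 0.019231
t(R, Z) = R/52 + Z/52 (t(R, Z) = (R + Z)*(1/52) = R/52 + Z/52)
(M - 497641)*(-154249 + t(-594, -34)/177146) = (187282 - 497641)*(-154249 + ((1/52)*(-594) + (1/52)*(-34))/177146) = -310359*(-154249 + (-297/26 - 17/26)*(1/177146)) = -310359*(-154249 - 157/13*1/177146) = -310359*(-154249 - 157/2302898) = -310359*(-355219713759/2302898) = 110245635142529481/2302898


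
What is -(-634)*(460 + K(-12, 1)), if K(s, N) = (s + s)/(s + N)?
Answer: 3223256/11 ≈ 2.9302e+5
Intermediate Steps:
K(s, N) = 2*s/(N + s) (K(s, N) = (2*s)/(N + s) = 2*s/(N + s))
-(-634)*(460 + K(-12, 1)) = -(-634)*(460 + 2*(-12)/(1 - 12)) = -(-634)*(460 + 2*(-12)/(-11)) = -(-634)*(460 + 2*(-12)*(-1/11)) = -(-634)*(460 + 24/11) = -(-634)*5084/11 = -1*(-3223256/11) = 3223256/11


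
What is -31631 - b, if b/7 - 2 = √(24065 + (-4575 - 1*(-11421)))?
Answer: -31645 - 7*√30911 ≈ -32876.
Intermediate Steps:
b = 14 + 7*√30911 (b = 14 + 7*√(24065 + (-4575 - 1*(-11421))) = 14 + 7*√(24065 + (-4575 + 11421)) = 14 + 7*√(24065 + 6846) = 14 + 7*√30911 ≈ 1244.7)
-31631 - b = -31631 - (14 + 7*√30911) = -31631 + (-14 - 7*√30911) = -31645 - 7*√30911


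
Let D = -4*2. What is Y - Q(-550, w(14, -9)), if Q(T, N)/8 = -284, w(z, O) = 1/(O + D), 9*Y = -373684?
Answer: -353236/9 ≈ -39248.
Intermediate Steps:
Y = -373684/9 (Y = (1/9)*(-373684) = -373684/9 ≈ -41520.)
D = -8
w(z, O) = 1/(-8 + O) (w(z, O) = 1/(O - 8) = 1/(-8 + O))
Q(T, N) = -2272 (Q(T, N) = 8*(-284) = -2272)
Y - Q(-550, w(14, -9)) = -373684/9 - 1*(-2272) = -373684/9 + 2272 = -353236/9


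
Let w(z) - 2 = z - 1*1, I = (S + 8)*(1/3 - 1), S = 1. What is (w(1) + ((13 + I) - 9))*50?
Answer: 0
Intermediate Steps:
I = -6 (I = (1 + 8)*(1/3 - 1) = 9*(1/3 - 1) = 9*(-2/3) = -6)
w(z) = 1 + z (w(z) = 2 + (z - 1*1) = 2 + (z - 1) = 2 + (-1 + z) = 1 + z)
(w(1) + ((13 + I) - 9))*50 = ((1 + 1) + ((13 - 6) - 9))*50 = (2 + (7 - 9))*50 = (2 - 2)*50 = 0*50 = 0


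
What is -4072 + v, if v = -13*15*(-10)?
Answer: -2122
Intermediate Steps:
v = 1950 (v = -195*(-10) = 1950)
-4072 + v = -4072 + 1950 = -2122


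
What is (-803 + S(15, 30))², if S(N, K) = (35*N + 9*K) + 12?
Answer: 16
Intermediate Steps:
S(N, K) = 12 + 9*K + 35*N (S(N, K) = (9*K + 35*N) + 12 = 12 + 9*K + 35*N)
(-803 + S(15, 30))² = (-803 + (12 + 9*30 + 35*15))² = (-803 + (12 + 270 + 525))² = (-803 + 807)² = 4² = 16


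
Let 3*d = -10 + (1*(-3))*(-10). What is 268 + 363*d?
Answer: 2688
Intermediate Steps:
d = 20/3 (d = (-10 + (1*(-3))*(-10))/3 = (-10 - 3*(-10))/3 = (-10 + 30)/3 = (⅓)*20 = 20/3 ≈ 6.6667)
268 + 363*d = 268 + 363*(20/3) = 268 + 2420 = 2688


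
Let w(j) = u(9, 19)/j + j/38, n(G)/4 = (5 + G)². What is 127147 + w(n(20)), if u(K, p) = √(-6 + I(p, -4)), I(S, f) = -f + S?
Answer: 2417043/19 + √17/2500 ≈ 1.2721e+5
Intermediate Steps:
n(G) = 4*(5 + G)²
I(S, f) = S - f
u(K, p) = √(-2 + p) (u(K, p) = √(-6 + (p - 1*(-4))) = √(-6 + (p + 4)) = √(-6 + (4 + p)) = √(-2 + p))
w(j) = j/38 + √17/j (w(j) = √(-2 + 19)/j + j/38 = √17/j + j*(1/38) = √17/j + j/38 = j/38 + √17/j)
127147 + w(n(20)) = 127147 + ((4*(5 + 20)²)/38 + √17/((4*(5 + 20)²))) = 127147 + ((4*25²)/38 + √17/((4*25²))) = 127147 + ((4*625)/38 + √17/((4*625))) = 127147 + ((1/38)*2500 + √17/2500) = 127147 + (1250/19 + √17*(1/2500)) = 127147 + (1250/19 + √17/2500) = 2417043/19 + √17/2500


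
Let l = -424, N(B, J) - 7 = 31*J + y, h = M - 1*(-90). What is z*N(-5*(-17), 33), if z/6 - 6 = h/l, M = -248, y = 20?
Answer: 2127825/53 ≈ 40148.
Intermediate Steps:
h = -158 (h = -248 - 1*(-90) = -248 + 90 = -158)
N(B, J) = 27 + 31*J (N(B, J) = 7 + (31*J + 20) = 7 + (20 + 31*J) = 27 + 31*J)
z = 4053/106 (z = 36 + 6*(-158/(-424)) = 36 + 6*(-158*(-1/424)) = 36 + 6*(79/212) = 36 + 237/106 = 4053/106 ≈ 38.236)
z*N(-5*(-17), 33) = 4053*(27 + 31*33)/106 = 4053*(27 + 1023)/106 = (4053/106)*1050 = 2127825/53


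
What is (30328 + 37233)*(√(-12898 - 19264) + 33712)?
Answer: 2277616432 + 67561*I*√32162 ≈ 2.2776e+9 + 1.2116e+7*I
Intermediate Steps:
(30328 + 37233)*(√(-12898 - 19264) + 33712) = 67561*(√(-32162) + 33712) = 67561*(I*√32162 + 33712) = 67561*(33712 + I*√32162) = 2277616432 + 67561*I*√32162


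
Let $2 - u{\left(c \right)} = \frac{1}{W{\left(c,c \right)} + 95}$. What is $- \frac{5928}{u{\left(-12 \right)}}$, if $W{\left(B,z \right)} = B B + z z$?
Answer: $- \frac{756808}{255} \approx -2967.9$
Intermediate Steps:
$W{\left(B,z \right)} = B^{2} + z^{2}$
$u{\left(c \right)} = 2 - \frac{1}{95 + 2 c^{2}}$ ($u{\left(c \right)} = 2 - \frac{1}{\left(c^{2} + c^{2}\right) + 95} = 2 - \frac{1}{2 c^{2} + 95} = 2 - \frac{1}{95 + 2 c^{2}}$)
$- \frac{5928}{u{\left(-12 \right)}} = - \frac{5928}{\frac{1}{95 + 2 \left(-12\right)^{2}} \left(189 + 4 \left(-12\right)^{2}\right)} = - \frac{5928}{\frac{1}{95 + 2 \cdot 144} \left(189 + 4 \cdot 144\right)} = - \frac{5928}{\frac{1}{95 + 288} \left(189 + 576\right)} = - \frac{5928}{\frac{1}{383} \cdot 765} = - \frac{5928}{\frac{765}{383}} = \left(-5928\right) \frac{383}{765} = - \frac{756808}{255}$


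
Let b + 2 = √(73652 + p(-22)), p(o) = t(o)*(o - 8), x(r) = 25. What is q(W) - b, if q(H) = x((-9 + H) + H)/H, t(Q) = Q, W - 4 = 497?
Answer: 1027/501 - 2*√18578 ≈ -270.55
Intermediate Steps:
W = 501 (W = 4 + 497 = 501)
p(o) = o*(-8 + o) (p(o) = o*(o - 8) = o*(-8 + o))
q(H) = 25/H
b = -2 + 2*√18578 (b = -2 + √(73652 - 22*(-8 - 22)) = -2 + √(73652 - 22*(-30)) = -2 + √(73652 + 660) = -2 + √74312 = -2 + 2*√18578 ≈ 270.60)
q(W) - b = 25/501 - (-2 + 2*√18578) = 25*(1/501) + (2 - 2*√18578) = 25/501 + (2 - 2*√18578) = 1027/501 - 2*√18578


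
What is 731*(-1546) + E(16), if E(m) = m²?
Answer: -1129870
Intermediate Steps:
731*(-1546) + E(16) = 731*(-1546) + 16² = -1130126 + 256 = -1129870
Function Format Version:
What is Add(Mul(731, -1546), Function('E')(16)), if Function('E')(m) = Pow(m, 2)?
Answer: -1129870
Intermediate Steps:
Add(Mul(731, -1546), Function('E')(16)) = Add(Mul(731, -1546), Pow(16, 2)) = Add(-1130126, 256) = -1129870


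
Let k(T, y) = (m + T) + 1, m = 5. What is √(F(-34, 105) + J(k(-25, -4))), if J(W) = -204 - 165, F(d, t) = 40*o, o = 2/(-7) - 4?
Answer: I*√26481/7 ≈ 23.247*I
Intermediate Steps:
o = -30/7 (o = 2*(-⅐) - 4 = -2/7 - 4 = -30/7 ≈ -4.2857)
k(T, y) = 6 + T (k(T, y) = (5 + T) + 1 = 6 + T)
F(d, t) = -1200/7 (F(d, t) = 40*(-30/7) = -1200/7)
J(W) = -369
√(F(-34, 105) + J(k(-25, -4))) = √(-1200/7 - 369) = √(-3783/7) = I*√26481/7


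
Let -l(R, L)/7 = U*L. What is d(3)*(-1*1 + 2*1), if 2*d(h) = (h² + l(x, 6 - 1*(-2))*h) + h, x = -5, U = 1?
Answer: -78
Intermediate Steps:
l(R, L) = -7*L
d(h) = h²/2 - 55*h/2 (d(h) = ((h² + (-7*(6 - 1*(-2)))*h) + h)/2 = ((h² + (-7*(6 + 2))*h) + h)/2 = ((h² + (-7*8)*h) + h)/2 = ((h² - 56*h) + h)/2 = (h² - 55*h)/2 = h²/2 - 55*h/2)
d(3)*(-1*1 + 2*1) = ((½)*3*(-55 + 3))*(-1*1 + 2*1) = ((½)*3*(-52))*(-1 + 2) = -78*1 = -78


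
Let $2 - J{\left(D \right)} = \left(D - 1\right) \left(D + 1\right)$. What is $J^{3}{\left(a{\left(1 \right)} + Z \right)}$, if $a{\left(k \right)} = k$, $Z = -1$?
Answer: $27$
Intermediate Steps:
$J{\left(D \right)} = 2 - \left(1 + D\right) \left(-1 + D\right)$ ($J{\left(D \right)} = 2 - \left(D - 1\right) \left(D + 1\right) = 2 - \left(-1 + D\right) \left(1 + D\right) = 2 - \left(1 + D\right) \left(-1 + D\right)$)
$J^{3}{\left(a{\left(1 \right)} + Z \right)} = \left(3 - \left(1 - 1\right)^{2}\right)^{3} = \left(3 - 0^{2}\right)^{3} = \left(3 - 0\right)^{3} = \left(3 + 0\right)^{3} = 3^{3} = 27$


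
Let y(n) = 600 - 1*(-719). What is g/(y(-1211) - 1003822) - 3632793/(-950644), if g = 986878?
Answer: 2703716231447/953023461932 ≈ 2.8370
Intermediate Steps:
y(n) = 1319 (y(n) = 600 + 719 = 1319)
g/(y(-1211) - 1003822) - 3632793/(-950644) = 986878/(1319 - 1003822) - 3632793/(-950644) = 986878/(-1002503) - 3632793*(-1/950644) = 986878*(-1/1002503) + 3632793/950644 = -986878/1002503 + 3632793/950644 = 2703716231447/953023461932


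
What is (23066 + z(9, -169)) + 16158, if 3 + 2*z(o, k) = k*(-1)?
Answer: 39307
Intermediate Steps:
z(o, k) = -3/2 - k/2 (z(o, k) = -3/2 + (k*(-1))/2 = -3/2 + (-k)/2 = -3/2 - k/2)
(23066 + z(9, -169)) + 16158 = (23066 + (-3/2 - 1/2*(-169))) + 16158 = (23066 + (-3/2 + 169/2)) + 16158 = (23066 + 83) + 16158 = 23149 + 16158 = 39307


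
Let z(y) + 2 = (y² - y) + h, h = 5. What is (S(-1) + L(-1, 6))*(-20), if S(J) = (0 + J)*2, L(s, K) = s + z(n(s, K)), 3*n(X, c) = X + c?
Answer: -200/9 ≈ -22.222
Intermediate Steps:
n(X, c) = X/3 + c/3 (n(X, c) = (X + c)/3 = X/3 + c/3)
z(y) = 3 + y² - y (z(y) = -2 + ((y² - y) + 5) = -2 + (5 + y² - y) = 3 + y² - y)
L(s, K) = 3 + (K/3 + s/3)² - K/3 + 2*s/3 (L(s, K) = s + (3 + (s/3 + K/3)² - (s/3 + K/3)) = s + (3 + (K/3 + s/3)² - (K/3 + s/3)) = s + (3 + (K/3 + s/3)² + (-K/3 - s/3)) = s + (3 + (K/3 + s/3)² - K/3 - s/3) = 3 + (K/3 + s/3)² - K/3 + 2*s/3)
S(J) = 2*J (S(J) = J*2 = 2*J)
(S(-1) + L(-1, 6))*(-20) = (2*(-1) + (3 - ⅓*6 + (6 - 1)²/9 + (⅔)*(-1)))*(-20) = (-2 + (3 - 2 + (⅑)*5² - ⅔))*(-20) = (-2 + (3 - 2 + (⅑)*25 - ⅔))*(-20) = (-2 + (3 - 2 + 25/9 - ⅔))*(-20) = (-2 + 28/9)*(-20) = (10/9)*(-20) = -200/9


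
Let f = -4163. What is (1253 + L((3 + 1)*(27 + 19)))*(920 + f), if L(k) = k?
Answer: -4660191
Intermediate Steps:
(1253 + L((3 + 1)*(27 + 19)))*(920 + f) = (1253 + (3 + 1)*(27 + 19))*(920 - 4163) = (1253 + 4*46)*(-3243) = (1253 + 184)*(-3243) = 1437*(-3243) = -4660191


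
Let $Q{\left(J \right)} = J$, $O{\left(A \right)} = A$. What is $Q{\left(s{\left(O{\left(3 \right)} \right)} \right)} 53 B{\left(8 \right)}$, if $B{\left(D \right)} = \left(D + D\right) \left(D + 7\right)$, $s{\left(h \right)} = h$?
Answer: $38160$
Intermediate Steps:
$B{\left(D \right)} = 2 D \left(7 + D\right)$
$Q{\left(s{\left(O{\left(3 \right)} \right)} \right)} 53 B{\left(8 \right)} = 3 \cdot 53 \cdot 2 \cdot 8 \left(7 + 8\right) = 159 \cdot 2 \cdot 8 \cdot 15 = 159 \cdot 240 = 38160$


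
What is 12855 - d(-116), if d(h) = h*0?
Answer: 12855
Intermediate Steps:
d(h) = 0
12855 - d(-116) = 12855 - 1*0 = 12855 + 0 = 12855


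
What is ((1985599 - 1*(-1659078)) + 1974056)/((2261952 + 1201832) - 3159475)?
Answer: 5618733/304309 ≈ 18.464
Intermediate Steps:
((1985599 - 1*(-1659078)) + 1974056)/((2261952 + 1201832) - 3159475) = ((1985599 + 1659078) + 1974056)/(3463784 - 3159475) = (3644677 + 1974056)/304309 = 5618733*(1/304309) = 5618733/304309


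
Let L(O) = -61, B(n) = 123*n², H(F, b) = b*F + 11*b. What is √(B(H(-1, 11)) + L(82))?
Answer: √1488239 ≈ 1219.9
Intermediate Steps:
H(F, b) = 11*b + F*b (H(F, b) = F*b + 11*b = 11*b + F*b)
√(B(H(-1, 11)) + L(82)) = √(123*(11*(11 - 1))² - 61) = √(123*(11*10)² - 61) = √(123*110² - 61) = √(123*12100 - 61) = √(1488300 - 61) = √1488239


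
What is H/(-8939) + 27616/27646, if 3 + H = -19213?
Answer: 389052480/123563797 ≈ 3.1486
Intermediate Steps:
H = -19216 (H = -3 - 19213 = -19216)
H/(-8939) + 27616/27646 = -19216/(-8939) + 27616/27646 = -19216*(-1/8939) + 27616*(1/27646) = 19216/8939 + 13808/13823 = 389052480/123563797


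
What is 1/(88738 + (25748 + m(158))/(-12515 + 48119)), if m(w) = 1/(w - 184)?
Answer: 102856/9127310111 ≈ 1.1269e-5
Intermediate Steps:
m(w) = 1/(-184 + w)
1/(88738 + (25748 + m(158))/(-12515 + 48119)) = 1/(88738 + (25748 + 1/(-184 + 158))/(-12515 + 48119)) = 1/(88738 + (25748 + 1/(-26))/35604) = 1/(88738 + (25748 - 1/26)*(1/35604)) = 1/(88738 + (669447/26)*(1/35604)) = 1/(88738 + 74383/102856) = 1/(9127310111/102856) = 102856/9127310111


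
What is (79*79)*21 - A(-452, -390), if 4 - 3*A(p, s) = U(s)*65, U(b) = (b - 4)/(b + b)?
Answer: 2359271/18 ≈ 1.3107e+5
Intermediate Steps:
U(b) = (-4 + b)/(2*b) (U(b) = (-4 + b)/((2*b)) = (-4 + b)*(1/(2*b)) = (-4 + b)/(2*b))
A(p, s) = 4/3 - 65*(-4 + s)/(6*s) (A(p, s) = 4/3 - (-4 + s)/(2*s)*65/3 = 4/3 - 65*(-4 + s)/(6*s))
(79*79)*21 - A(-452, -390) = (79*79)*21 - (260 - 57*(-390))/(6*(-390)) = 6241*21 - (-1)*(260 + 22230)/(6*390) = 131061 - (-1)*22490/(6*390) = 131061 - 1*(-173/18) = 131061 + 173/18 = 2359271/18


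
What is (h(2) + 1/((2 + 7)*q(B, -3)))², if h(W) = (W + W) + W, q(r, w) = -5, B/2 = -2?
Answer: 72361/2025 ≈ 35.734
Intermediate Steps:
B = -4 (B = 2*(-2) = -4)
h(W) = 3*W (h(W) = 2*W + W = 3*W)
(h(2) + 1/((2 + 7)*q(B, -3)))² = (3*2 + 1/((2 + 7)*(-5)))² = (6 + 1/(9*(-5)))² = (6 + 1/(-45))² = (6 - 1/45)² = (269/45)² = 72361/2025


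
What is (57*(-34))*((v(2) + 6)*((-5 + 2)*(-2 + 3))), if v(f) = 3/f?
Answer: 43605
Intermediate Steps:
(57*(-34))*((v(2) + 6)*((-5 + 2)*(-2 + 3))) = (57*(-34))*((3/2 + 6)*((-5 + 2)*(-2 + 3))) = -1938*(3*(½) + 6)*(-3*1) = -1938*(3/2 + 6)*(-3) = -14535*(-3) = -1938*(-45/2) = 43605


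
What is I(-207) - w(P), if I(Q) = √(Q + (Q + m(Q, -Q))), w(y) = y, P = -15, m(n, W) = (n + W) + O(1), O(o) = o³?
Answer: 15 + I*√413 ≈ 15.0 + 20.322*I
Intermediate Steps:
m(n, W) = 1 + W + n (m(n, W) = (n + W) + 1³ = (W + n) + 1 = 1 + W + n)
I(Q) = √(1 + 2*Q) (I(Q) = √(Q + (Q + (1 - Q + Q))) = √(Q + (Q + 1)) = √(Q + (1 + Q)) = √(1 + 2*Q))
I(-207) - w(P) = √(1 + 2*(-207)) - 1*(-15) = √(1 - 414) + 15 = √(-413) + 15 = I*√413 + 15 = 15 + I*√413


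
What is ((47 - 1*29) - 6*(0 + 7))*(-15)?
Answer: 360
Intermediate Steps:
((47 - 1*29) - 6*(0 + 7))*(-15) = ((47 - 29) - 6*7)*(-15) = (18 - 42)*(-15) = -24*(-15) = 360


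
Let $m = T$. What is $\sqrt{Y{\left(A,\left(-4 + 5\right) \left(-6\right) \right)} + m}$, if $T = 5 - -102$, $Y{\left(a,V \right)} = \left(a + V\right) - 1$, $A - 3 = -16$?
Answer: $\sqrt{87} \approx 9.3274$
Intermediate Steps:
$A = -13$ ($A = 3 - 16 = -13$)
$Y{\left(a,V \right)} = -1 + V + a$ ($Y{\left(a,V \right)} = \left(V + a\right) - 1 = -1 + V + a$)
$T = 107$ ($T = 5 + 102 = 107$)
$m = 107$
$\sqrt{Y{\left(A,\left(-4 + 5\right) \left(-6\right) \right)} + m} = \sqrt{\left(-1 + \left(-4 + 5\right) \left(-6\right) - 13\right) + 107} = \sqrt{\left(-1 + 1 \left(-6\right) - 13\right) + 107} = \sqrt{\left(-1 - 6 - 13\right) + 107} = \sqrt{-20 + 107} = \sqrt{87}$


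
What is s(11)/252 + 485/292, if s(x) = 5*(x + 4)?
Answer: 6005/3066 ≈ 1.9586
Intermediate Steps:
s(x) = 20 + 5*x (s(x) = 5*(4 + x) = 20 + 5*x)
s(11)/252 + 485/292 = (20 + 5*11)/252 + 485/292 = (20 + 55)*(1/252) + 485*(1/292) = 75*(1/252) + 485/292 = 25/84 + 485/292 = 6005/3066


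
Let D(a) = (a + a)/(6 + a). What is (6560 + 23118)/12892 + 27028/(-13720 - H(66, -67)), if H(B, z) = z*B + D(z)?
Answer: -25104875/41555604 ≈ -0.60413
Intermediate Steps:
D(a) = 2*a/(6 + a) (D(a) = (2*a)/(6 + a) = 2*a/(6 + a))
H(B, z) = B*z + 2*z/(6 + z) (H(B, z) = z*B + 2*z/(6 + z) = B*z + 2*z/(6 + z))
(6560 + 23118)/12892 + 27028/(-13720 - H(66, -67)) = (6560 + 23118)/12892 + 27028/(-13720 - (-67)*(2 + 66*(6 - 67))/(6 - 67)) = 29678*(1/12892) + 27028/(-13720 - (-67)*(2 + 66*(-61))/(-61)) = 1349/586 + 27028/(-13720 - (-67)*(-1)*(2 - 4026)/61) = 1349/586 + 27028/(-13720 - (-67)*(-1)*(-4024)/61) = 1349/586 + 27028/(-13720 - 1*(-269608/61)) = 1349/586 + 27028/(-13720 + 269608/61) = 1349/586 + 27028/(-567312/61) = 1349/586 + 27028*(-61/567312) = 1349/586 - 412177/141828 = -25104875/41555604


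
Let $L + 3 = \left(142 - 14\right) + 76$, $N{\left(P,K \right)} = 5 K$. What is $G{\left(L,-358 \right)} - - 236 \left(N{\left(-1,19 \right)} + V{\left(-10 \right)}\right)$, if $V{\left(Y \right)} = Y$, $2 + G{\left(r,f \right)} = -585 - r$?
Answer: $19272$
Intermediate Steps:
$L = 201$ ($L = -3 + \left(\left(142 - 14\right) + 76\right) = -3 + \left(128 + 76\right) = -3 + 204 = 201$)
$G{\left(r,f \right)} = -587 - r$ ($G{\left(r,f \right)} = -2 - \left(585 + r\right) = -587 - r$)
$G{\left(L,-358 \right)} - - 236 \left(N{\left(-1,19 \right)} + V{\left(-10 \right)}\right) = \left(-587 - 201\right) - - 236 \left(5 \cdot 19 - 10\right) = \left(-587 - 201\right) - - 236 \left(95 - 10\right) = -788 - \left(-236\right) 85 = -788 - -20060 = -788 + 20060 = 19272$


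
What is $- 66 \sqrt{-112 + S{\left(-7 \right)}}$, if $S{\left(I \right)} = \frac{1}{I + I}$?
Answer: $- \frac{33 i \sqrt{21966}}{7} \approx - 698.7 i$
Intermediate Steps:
$S{\left(I \right)} = \frac{1}{2 I}$
$- 66 \sqrt{-112 + S{\left(-7 \right)}} = - 66 \sqrt{-112 + \frac{1}{2 \left(-7\right)}} = - 66 \sqrt{-112 + \frac{1}{2} \left(- \frac{1}{7}\right)} = - 66 \sqrt{-112 - \frac{1}{14}} = - 66 \sqrt{- \frac{1569}{14}} = - 66 \frac{i \sqrt{21966}}{14} = - \frac{33 i \sqrt{21966}}{7}$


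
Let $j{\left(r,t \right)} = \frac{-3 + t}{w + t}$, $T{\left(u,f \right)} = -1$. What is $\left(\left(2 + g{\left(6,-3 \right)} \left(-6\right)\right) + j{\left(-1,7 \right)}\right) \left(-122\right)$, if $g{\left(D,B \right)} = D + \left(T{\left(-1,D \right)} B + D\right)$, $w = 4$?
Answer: $\frac{117608}{11} \approx 10692.0$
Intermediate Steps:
$j{\left(r,t \right)} = \frac{-3 + t}{4 + t}$
$g{\left(D,B \right)} = - B + 2 D$ ($g{\left(D,B \right)} = D - \left(B - D\right) = - B + 2 D$)
$\left(\left(2 + g{\left(6,-3 \right)} \left(-6\right)\right) + j{\left(-1,7 \right)}\right) \left(-122\right) = \left(\left(2 + \left(\left(-1\right) \left(-3\right) + 2 \cdot 6\right) \left(-6\right)\right) + \frac{-3 + 7}{4 + 7}\right) \left(-122\right) = \left(\left(2 + \left(3 + 12\right) \left(-6\right)\right) + \frac{1}{11} \cdot 4\right) \left(-122\right) = \left(\left(2 + 15 \left(-6\right)\right) + \frac{1}{11} \cdot 4\right) \left(-122\right) = \left(\left(2 - 90\right) + \frac{4}{11}\right) \left(-122\right) = \left(-88 + \frac{4}{11}\right) \left(-122\right) = \left(- \frac{964}{11}\right) \left(-122\right) = \frac{117608}{11}$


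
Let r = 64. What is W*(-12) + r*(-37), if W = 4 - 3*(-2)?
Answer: -2488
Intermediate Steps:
W = 10 (W = 4 + 6 = 10)
W*(-12) + r*(-37) = 10*(-12) + 64*(-37) = -120 - 2368 = -2488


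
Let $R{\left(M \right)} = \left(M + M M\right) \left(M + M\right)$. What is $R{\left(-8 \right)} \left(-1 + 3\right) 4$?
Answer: $-7168$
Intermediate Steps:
$R{\left(M \right)} = 2 M \left(M + M^{2}\right)$ ($R{\left(M \right)} = \left(M + M^{2}\right) 2 M = 2 M \left(M + M^{2}\right)$)
$R{\left(-8 \right)} \left(-1 + 3\right) 4 = 2 \left(-8\right)^{2} \left(1 - 8\right) \left(-1 + 3\right) 4 = 2 \cdot 64 \left(-7\right) 2 \cdot 4 = \left(-896\right) 8 = -7168$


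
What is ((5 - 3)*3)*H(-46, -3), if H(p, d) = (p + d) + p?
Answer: -570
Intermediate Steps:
H(p, d) = d + 2*p (H(p, d) = (d + p) + p = d + 2*p)
((5 - 3)*3)*H(-46, -3) = ((5 - 3)*3)*(-3 + 2*(-46)) = (2*3)*(-3 - 92) = 6*(-95) = -570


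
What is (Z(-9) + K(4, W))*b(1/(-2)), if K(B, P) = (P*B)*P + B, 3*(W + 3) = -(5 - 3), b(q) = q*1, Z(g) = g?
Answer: -439/18 ≈ -24.389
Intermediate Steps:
b(q) = q
W = -11/3 (W = -3 + (-(5 - 3))/3 = -3 + (-1*2)/3 = -3 + (⅓)*(-2) = -3 - ⅔ = -11/3 ≈ -3.6667)
K(B, P) = B + B*P² (K(B, P) = (B*P)*P + B = B*P² + B = B + B*P²)
(Z(-9) + K(4, W))*b(1/(-2)) = (-9 + 4*(1 + (-11/3)²))/(-2) = (-9 + 4*(1 + 121/9))*(-½) = (-9 + 4*(130/9))*(-½) = (-9 + 520/9)*(-½) = (439/9)*(-½) = -439/18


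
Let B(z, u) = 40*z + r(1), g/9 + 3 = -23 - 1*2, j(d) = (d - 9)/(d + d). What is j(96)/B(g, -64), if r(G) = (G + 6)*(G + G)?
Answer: -29/644224 ≈ -4.5015e-5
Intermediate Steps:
r(G) = 2*G*(6 + G) (r(G) = (6 + G)*(2*G) = 2*G*(6 + G))
j(d) = (-9 + d)/(2*d) (j(d) = (-9 + d)/((2*d)) = (-9 + d)*(1/(2*d)) = (-9 + d)/(2*d))
g = -252 (g = -27 + 9*(-23 - 1*2) = -27 + 9*(-23 - 2) = -27 + 9*(-25) = -27 - 225 = -252)
B(z, u) = 14 + 40*z (B(z, u) = 40*z + 2*1*(6 + 1) = 40*z + 2*1*7 = 40*z + 14 = 14 + 40*z)
j(96)/B(g, -64) = ((½)*(-9 + 96)/96)/(14 + 40*(-252)) = ((½)*(1/96)*87)/(14 - 10080) = (29/64)/(-10066) = (29/64)*(-1/10066) = -29/644224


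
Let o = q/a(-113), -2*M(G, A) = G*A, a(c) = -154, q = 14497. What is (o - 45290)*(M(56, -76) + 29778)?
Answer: -15928288803/11 ≈ -1.4480e+9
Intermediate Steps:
M(G, A) = -A*G/2 (M(G, A) = -G*A/2 = -A*G/2)
o = -2071/22 (o = 14497/(-154) = 14497*(-1/154) = -2071/22 ≈ -94.136)
(o - 45290)*(M(56, -76) + 29778) = (-2071/22 - 45290)*(-½*(-76)*56 + 29778) = -998451*(2128 + 29778)/22 = -998451/22*31906 = -15928288803/11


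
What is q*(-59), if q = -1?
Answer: 59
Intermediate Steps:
q*(-59) = -1*(-59) = 59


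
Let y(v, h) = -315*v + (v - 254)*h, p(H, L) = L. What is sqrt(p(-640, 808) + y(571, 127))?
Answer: 3*I*sqrt(15422) ≈ 372.56*I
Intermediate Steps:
y(v, h) = -315*v + h*(-254 + v) (y(v, h) = -315*v + (-254 + v)*h = -315*v + h*(-254 + v))
sqrt(p(-640, 808) + y(571, 127)) = sqrt(808 + (-315*571 - 254*127 + 127*571)) = sqrt(808 + (-179865 - 32258 + 72517)) = sqrt(808 - 139606) = sqrt(-138798) = 3*I*sqrt(15422)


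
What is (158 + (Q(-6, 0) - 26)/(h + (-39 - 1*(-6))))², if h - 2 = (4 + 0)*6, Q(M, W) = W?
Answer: 1281424/49 ≈ 26152.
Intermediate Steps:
h = 26 (h = 2 + (4 + 0)*6 = 2 + 4*6 = 2 + 24 = 26)
(158 + (Q(-6, 0) - 26)/(h + (-39 - 1*(-6))))² = (158 + (0 - 26)/(26 + (-39 - 1*(-6))))² = (158 - 26/(26 + (-39 + 6)))² = (158 - 26/(26 - 33))² = (158 - 26/(-7))² = (158 - 26*(-⅐))² = (158 + 26/7)² = (1132/7)² = 1281424/49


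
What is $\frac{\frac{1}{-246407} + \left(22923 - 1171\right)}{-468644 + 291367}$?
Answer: $- \frac{5359845063}{43682293739} \approx -0.1227$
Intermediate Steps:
$\frac{\frac{1}{-246407} + \left(22923 - 1171\right)}{-468644 + 291367} = \frac{- \frac{1}{246407} + 21752}{-177277} = \frac{5359845063}{246407} \left(- \frac{1}{177277}\right) = - \frac{5359845063}{43682293739}$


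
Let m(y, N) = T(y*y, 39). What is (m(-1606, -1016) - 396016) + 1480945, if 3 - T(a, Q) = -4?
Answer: 1084936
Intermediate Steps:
T(a, Q) = 7 (T(a, Q) = 3 - 1*(-4) = 3 + 4 = 7)
m(y, N) = 7
(m(-1606, -1016) - 396016) + 1480945 = (7 - 396016) + 1480945 = -396009 + 1480945 = 1084936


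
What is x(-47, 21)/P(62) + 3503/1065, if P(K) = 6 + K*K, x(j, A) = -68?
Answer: 1341413/410025 ≈ 3.2715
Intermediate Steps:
P(K) = 6 + K**2
x(-47, 21)/P(62) + 3503/1065 = -68/(6 + 62**2) + 3503/1065 = -68/(6 + 3844) + 3503*(1/1065) = -68/3850 + 3503/1065 = -68*1/3850 + 3503/1065 = -34/1925 + 3503/1065 = 1341413/410025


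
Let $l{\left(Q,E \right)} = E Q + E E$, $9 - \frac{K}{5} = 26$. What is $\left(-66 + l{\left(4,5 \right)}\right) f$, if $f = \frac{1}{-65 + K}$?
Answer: $\frac{7}{50} \approx 0.14$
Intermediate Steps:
$K = -85$ ($K = 45 - 130 = -85$)
$l{\left(Q,E \right)} = E^{2} + E Q$ ($l{\left(Q,E \right)} = E Q + E^{2} = E^{2} + E Q$)
$f = - \frac{1}{150}$ ($f = \frac{1}{-65 - 85} = \frac{1}{-150} = - \frac{1}{150} \approx -0.0066667$)
$\left(-66 + l{\left(4,5 \right)}\right) f = \left(-66 + 5 \left(5 + 4\right)\right) \left(- \frac{1}{150}\right) = \left(-66 + 5 \cdot 9\right) \left(- \frac{1}{150}\right) = \left(-66 + 45\right) \left(- \frac{1}{150}\right) = \left(-21\right) \left(- \frac{1}{150}\right) = \frac{7}{50}$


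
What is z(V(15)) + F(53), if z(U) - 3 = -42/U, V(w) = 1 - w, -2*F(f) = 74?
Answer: -31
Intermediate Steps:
F(f) = -37 (F(f) = -½*74 = -37)
z(U) = 3 - 42/U
z(V(15)) + F(53) = (3 - 42/(1 - 1*15)) - 37 = (3 - 42/(1 - 15)) - 37 = (3 - 42/(-14)) - 37 = (3 - 42*(-1/14)) - 37 = (3 + 3) - 37 = 6 - 37 = -31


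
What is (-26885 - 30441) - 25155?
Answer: -82481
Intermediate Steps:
(-26885 - 30441) - 25155 = -57326 - 25155 = -82481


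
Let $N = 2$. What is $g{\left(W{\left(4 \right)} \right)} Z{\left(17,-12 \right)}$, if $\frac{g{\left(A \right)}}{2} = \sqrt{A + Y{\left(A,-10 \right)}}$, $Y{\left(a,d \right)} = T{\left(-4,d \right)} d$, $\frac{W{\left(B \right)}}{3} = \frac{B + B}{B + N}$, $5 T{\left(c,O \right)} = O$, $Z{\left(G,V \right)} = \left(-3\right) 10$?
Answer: $- 120 \sqrt{6} \approx -293.94$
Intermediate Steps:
$Z{\left(G,V \right)} = -30$
$T{\left(c,O \right)} = \frac{O}{5}$
$W{\left(B \right)} = \frac{6 B}{2 + B}$ ($W{\left(B \right)} = 3 \frac{B + B}{B + 2} = 3 \frac{2 B}{2 + B} = \frac{6 B}{2 + B}$)
$Y{\left(a,d \right)} = \frac{d^{2}}{5}$ ($Y{\left(a,d \right)} = \frac{d}{5} d = \frac{d^{2}}{5}$)
$g{\left(A \right)} = 2 \sqrt{20 + A}$ ($g{\left(A \right)} = 2 \sqrt{A + \frac{\left(-10\right)^{2}}{5}} = 2 \sqrt{A + \frac{1}{5} \cdot 100} = 2 \sqrt{A + 20} = 2 \sqrt{20 + A}$)
$g{\left(W{\left(4 \right)} \right)} Z{\left(17,-12 \right)} = 2 \sqrt{20 + 6 \cdot 4 \frac{1}{2 + 4}} \left(-30\right) = 2 \sqrt{20 + 6 \cdot 4 \cdot \frac{1}{6}} \left(-30\right) = 2 \sqrt{20 + 4} \left(-30\right) = 2 \sqrt{24} \left(-30\right) = 2 \cdot 2 \sqrt{6} \left(-30\right) = 4 \sqrt{6} \left(-30\right) = - 120 \sqrt{6}$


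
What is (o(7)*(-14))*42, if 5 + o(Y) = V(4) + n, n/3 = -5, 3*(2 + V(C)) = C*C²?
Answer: 392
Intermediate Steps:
V(C) = -2 + C³/3 (V(C) = -2 + (C*C²)/3 = -2 + C³/3)
n = -15 (n = 3*(-5) = -15)
o(Y) = -⅔ (o(Y) = -5 + ((-2 + (⅓)*4³) - 15) = -5 + ((-2 + (⅓)*64) - 15) = -5 + ((-2 + 64/3) - 15) = -5 + (58/3 - 15) = -5 + 13/3 = -⅔)
(o(7)*(-14))*42 = -⅔*(-14)*42 = (28/3)*42 = 392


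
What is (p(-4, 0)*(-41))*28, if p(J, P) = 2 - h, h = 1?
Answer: -1148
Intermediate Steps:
p(J, P) = 1 (p(J, P) = 2 - 1*1 = 2 - 1 = 1)
(p(-4, 0)*(-41))*28 = (1*(-41))*28 = -41*28 = -1148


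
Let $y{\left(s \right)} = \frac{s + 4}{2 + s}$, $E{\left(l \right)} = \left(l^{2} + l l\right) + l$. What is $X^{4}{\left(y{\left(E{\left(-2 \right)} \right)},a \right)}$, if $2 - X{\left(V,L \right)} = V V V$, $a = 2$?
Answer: $\frac{81}{16777216} \approx 4.828 \cdot 10^{-6}$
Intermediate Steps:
$E{\left(l \right)} = l + 2 l^{2}$ ($E{\left(l \right)} = \left(l^{2} + l^{2}\right) + l = 2 l^{2} + l = l + 2 l^{2}$)
$y{\left(s \right)} = \frac{4 + s}{2 + s}$
$X{\left(V,L \right)} = 2 - V^{3}$ ($X{\left(V,L \right)} = 2 - V V V = 2 - V^{2} V = 2 - V^{3}$)
$X^{4}{\left(y{\left(E{\left(-2 \right)} \right)},a \right)} = \left(2 - \left(\frac{4 - 2 \left(1 + 2 \left(-2\right)\right)}{2 - 2 \left(1 + 2 \left(-2\right)\right)}\right)^{3}\right)^{4} = \left(2 - \left(\frac{4 - 2 \left(1 - 4\right)}{2 - 2 \left(1 - 4\right)}\right)^{3}\right)^{4} = \left(2 - \left(\frac{4 - -6}{2 - -6}\right)^{3}\right)^{4} = \left(2 - \left(\frac{4 + 6}{2 + 6}\right)^{3}\right)^{4} = \left(2 - \left(\frac{1}{8} \cdot 10\right)^{3}\right)^{4} = \left(2 - \left(\frac{5}{4}\right)^{3}\right)^{4} = \left(2 - \frac{125}{64}\right)^{4} = \left(\frac{3}{64}\right)^{4} = \frac{81}{16777216}$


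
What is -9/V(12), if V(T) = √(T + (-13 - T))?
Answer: 9*I*√13/13 ≈ 2.4962*I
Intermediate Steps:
V(T) = I*√13 (V(T) = √(-13) = I*√13)
-9/V(12) = -9*(-I*√13/13) = -(-9)*I*√13/13 = 9*I*√13/13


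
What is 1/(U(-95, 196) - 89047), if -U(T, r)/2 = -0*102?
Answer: -1/89047 ≈ -1.1230e-5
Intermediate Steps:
U(T, r) = 0 (U(T, r) = -(-2)*0*102 = -(-2)*0 = -2*0 = 0)
1/(U(-95, 196) - 89047) = 1/(0 - 89047) = 1/(-89047) = -1/89047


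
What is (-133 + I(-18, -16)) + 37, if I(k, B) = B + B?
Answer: -128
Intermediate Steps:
I(k, B) = 2*B
(-133 + I(-18, -16)) + 37 = (-133 + 2*(-16)) + 37 = (-133 - 32) + 37 = -165 + 37 = -128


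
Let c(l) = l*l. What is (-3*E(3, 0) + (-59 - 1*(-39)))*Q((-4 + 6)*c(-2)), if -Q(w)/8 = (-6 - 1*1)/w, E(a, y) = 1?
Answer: -161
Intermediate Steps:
c(l) = l**2
Q(w) = 56/w (Q(w) = -8*(-6 - 1*1)/w = -8*(-6 - 1)/w = -(-56)/w = 56/w)
(-3*E(3, 0) + (-59 - 1*(-39)))*Q((-4 + 6)*c(-2)) = (-3*1 + (-59 - 1*(-39)))*(56/(((-4 + 6)*(-2)**2))) = (-3 + (-59 + 39))*(56/((2*4))) = (-3 - 20)*(56/8) = -1288/8 = -23*7 = -161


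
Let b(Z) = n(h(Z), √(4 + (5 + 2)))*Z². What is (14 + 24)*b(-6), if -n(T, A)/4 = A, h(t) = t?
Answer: -5472*√11 ≈ -18149.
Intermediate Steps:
n(T, A) = -4*A
b(Z) = -4*√11*Z² (b(Z) = (-4*√(4 + (5 + 2)))*Z² = (-4*√(4 + 7))*Z² = (-4*√11)*Z² = -4*√11*Z²)
(14 + 24)*b(-6) = (14 + 24)*(-4*√11*(-6)²) = 38*(-4*√11*36) = 38*(-144*√11) = -5472*√11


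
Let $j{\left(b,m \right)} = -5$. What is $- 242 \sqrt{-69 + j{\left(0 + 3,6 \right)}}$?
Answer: $- 242 i \sqrt{74} \approx - 2081.8 i$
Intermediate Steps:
$- 242 \sqrt{-69 + j{\left(0 + 3,6 \right)}} = - 242 \sqrt{-69 - 5} = - 242 \sqrt{-74} = - 242 i \sqrt{74}$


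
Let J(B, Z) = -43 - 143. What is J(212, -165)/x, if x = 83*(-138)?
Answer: 31/1909 ≈ 0.016239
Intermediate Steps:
J(B, Z) = -186
x = -11454
J(212, -165)/x = -186/(-11454) = -186*(-1/11454) = 31/1909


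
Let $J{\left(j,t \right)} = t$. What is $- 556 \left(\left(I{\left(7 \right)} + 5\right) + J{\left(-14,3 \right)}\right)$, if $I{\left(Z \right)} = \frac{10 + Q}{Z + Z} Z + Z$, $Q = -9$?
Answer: $-8618$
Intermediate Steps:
$I{\left(Z \right)} = \frac{1}{2} + Z$ ($I{\left(Z \right)} = \frac{10 - 9}{Z + Z} Z + Z = 1 \frac{1}{2 Z} Z + Z = \frac{1}{2 Z} Z + Z = \frac{1}{2} + Z$)
$- 556 \left(\left(I{\left(7 \right)} + 5\right) + J{\left(-14,3 \right)}\right) = - 556 \left(\left(\left(\frac{1}{2} + 7\right) + 5\right) + 3\right) = - 556 \left(\left(\frac{15}{2} + 5\right) + 3\right) = - 556 \left(\frac{25}{2} + 3\right) = \left(-556\right) \frac{31}{2} = -8618$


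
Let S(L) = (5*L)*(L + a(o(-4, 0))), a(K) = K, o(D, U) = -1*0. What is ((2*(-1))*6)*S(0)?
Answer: 0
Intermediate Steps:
o(D, U) = 0
S(L) = 5*L² (S(L) = (5*L)*(L + 0) = (5*L)*L = 5*L²)
((2*(-1))*6)*S(0) = ((2*(-1))*6)*(5*0²) = (-2*6)*(5*0) = -12*0 = 0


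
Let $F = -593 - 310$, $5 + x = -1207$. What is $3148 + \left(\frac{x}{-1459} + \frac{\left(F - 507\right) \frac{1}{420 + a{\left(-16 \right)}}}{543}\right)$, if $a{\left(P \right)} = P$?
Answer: $\frac{167970750063}{53343958} \approx 3148.8$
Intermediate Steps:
$x = -1212$ ($x = -5 - 1207 = -1212$)
$F = -903$
$3148 + \left(\frac{x}{-1459} + \frac{\left(F - 507\right) \frac{1}{420 + a{\left(-16 \right)}}}{543}\right) = 3148 + \left(- \frac{1212}{-1459} + \frac{\left(-903 - 507\right) \frac{1}{420 - 16}}{543}\right) = 3148 + \left(\left(-1212\right) \left(- \frac{1}{1459}\right) + - \frac{1410}{404} \cdot \frac{1}{543}\right) = 3148 + \left(\frac{1212}{1459} + \left(-1410\right) \frac{1}{404} \cdot \frac{1}{543}\right) = 3148 + \left(\frac{1212}{1459} - \frac{235}{36562}\right) = 3148 + \frac{43970279}{53343958} = \frac{167970750063}{53343958}$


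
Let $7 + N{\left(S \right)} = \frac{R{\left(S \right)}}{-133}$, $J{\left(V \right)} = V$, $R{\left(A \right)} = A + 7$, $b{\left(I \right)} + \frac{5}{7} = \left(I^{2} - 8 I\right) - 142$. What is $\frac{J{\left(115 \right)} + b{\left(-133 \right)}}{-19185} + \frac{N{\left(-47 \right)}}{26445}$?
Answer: $- \frac{627403694}{642639945} \approx -0.97629$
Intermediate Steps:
$b{\left(I \right)} = - \frac{999}{7} + I^{2} - 8 I$ ($b{\left(I \right)} = - \frac{5}{7} - \left(142 - I^{2} + 8 I\right) = - \frac{999}{7} + I^{2} - 8 I$)
$R{\left(A \right)} = 7 + A$
$N{\left(S \right)} = - \frac{134}{19} - \frac{S}{133}$ ($N{\left(S \right)} = -7 + \frac{7 + S}{-133} = -7 + \left(7 + S\right) \left(- \frac{1}{133}\right) = -7 - \left(\frac{1}{19} + \frac{S}{133}\right) = - \frac{134}{19} - \frac{S}{133}$)
$\frac{J{\left(115 \right)} + b{\left(-133 \right)}}{-19185} + \frac{N{\left(-47 \right)}}{26445} = \frac{115 - \left(- \frac{6449}{7} - 17689\right)}{-19185} + \frac{- \frac{134}{19} - - \frac{47}{133}}{26445} = \left(115 + \left(- \frac{999}{7} + 17689 + 1064\right)\right) \left(- \frac{1}{19185}\right) + \left(- \frac{134}{19} + \frac{47}{133}\right) \frac{1}{26445} = \left(115 + \frac{130272}{7}\right) \left(- \frac{1}{19185}\right) - \frac{297}{1172395} = \frac{131077}{7} \left(- \frac{1}{19185}\right) - \frac{297}{1172395} = - \frac{131077}{134295} - \frac{297}{1172395} = - \frac{627403694}{642639945}$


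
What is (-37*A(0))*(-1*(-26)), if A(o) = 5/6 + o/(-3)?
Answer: -2405/3 ≈ -801.67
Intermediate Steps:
A(o) = ⅚ - o/3 (A(o) = 5*(⅙) + o*(-⅓) = ⅚ - o/3)
(-37*A(0))*(-1*(-26)) = (-37*(⅚ - ⅓*0))*(-1*(-26)) = -37*(⅚ + 0)*26 = -37*⅚*26 = -185/6*26 = -2405/3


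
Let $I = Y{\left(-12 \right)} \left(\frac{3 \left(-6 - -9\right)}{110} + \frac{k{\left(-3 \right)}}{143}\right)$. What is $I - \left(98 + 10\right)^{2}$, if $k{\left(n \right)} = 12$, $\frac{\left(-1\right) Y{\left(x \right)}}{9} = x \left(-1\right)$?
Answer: $- \frac{8352558}{715} \approx -11682.0$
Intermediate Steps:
$Y{\left(x \right)} = 9 x$ ($Y{\left(x \right)} = - 9 x \left(-1\right) = - 9 \left(- x\right) = 9 x$)
$I = - \frac{12798}{715}$ ($I = 9 \left(-12\right) \left(\frac{3 \left(-6 - -9\right)}{110} + \frac{12}{143}\right) = - 108 \left(3 \left(-6 + 9\right) \frac{1}{110} + 12 \cdot \frac{1}{143}\right) = - 108 \left(3 \cdot 3 \cdot \frac{1}{110} + \frac{12}{143}\right) = - 108 \left(9 \cdot \frac{1}{110} + \frac{12}{143}\right) = - 108 \left(\frac{9}{110} + \frac{12}{143}\right) = \left(-108\right) \frac{237}{1430} = - \frac{12798}{715} \approx -17.899$)
$I - \left(98 + 10\right)^{2} = - \frac{12798}{715} - \left(98 + 10\right)^{2} = - \frac{12798}{715} - 108^{2} = - \frac{12798}{715} - 11664 = - \frac{8352558}{715}$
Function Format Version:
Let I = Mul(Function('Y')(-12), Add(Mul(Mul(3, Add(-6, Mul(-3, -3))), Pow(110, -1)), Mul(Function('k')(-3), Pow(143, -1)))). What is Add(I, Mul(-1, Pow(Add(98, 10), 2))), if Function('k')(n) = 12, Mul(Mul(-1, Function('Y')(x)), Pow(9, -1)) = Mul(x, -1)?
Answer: Rational(-8352558, 715) ≈ -11682.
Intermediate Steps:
Function('Y')(x) = Mul(9, x) (Function('Y')(x) = Mul(-9, Mul(x, -1)) = Mul(-9, Mul(-1, x)) = Mul(9, x))
I = Rational(-12798, 715) (I = Mul(Mul(9, -12), Add(Mul(Mul(3, Add(-6, Mul(-3, -3))), Pow(110, -1)), Mul(12, Pow(143, -1)))) = Mul(-108, Add(Mul(Mul(3, Add(-6, 9)), Rational(1, 110)), Mul(12, Rational(1, 143)))) = Mul(-108, Add(Mul(Mul(3, 3), Rational(1, 110)), Rational(12, 143))) = Mul(-108, Add(Mul(9, Rational(1, 110)), Rational(12, 143))) = Mul(-108, Add(Rational(9, 110), Rational(12, 143))) = Mul(-108, Rational(237, 1430)) = Rational(-12798, 715) ≈ -17.899)
Add(I, Mul(-1, Pow(Add(98, 10), 2))) = Add(Rational(-12798, 715), Mul(-1, Pow(Add(98, 10), 2))) = Add(Rational(-12798, 715), Mul(-1, Pow(108, 2))) = Add(Rational(-12798, 715), Mul(-1, 11664)) = Add(Rational(-12798, 715), -11664) = Rational(-8352558, 715)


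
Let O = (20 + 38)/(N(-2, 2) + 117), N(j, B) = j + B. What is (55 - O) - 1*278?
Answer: -26149/117 ≈ -223.50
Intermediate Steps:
N(j, B) = B + j
O = 58/117 (O = (20 + 38)/((2 - 2) + 117) = 58/(0 + 117) = 58/117 ≈ 0.49573)
(55 - O) - 1*278 = (55 - 1*58/117) - 1*278 = (55 - 58/117) - 278 = 6377/117 - 278 = -26149/117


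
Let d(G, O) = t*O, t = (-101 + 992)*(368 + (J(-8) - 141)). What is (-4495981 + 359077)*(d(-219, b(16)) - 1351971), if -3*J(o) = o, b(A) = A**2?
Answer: -211123077277608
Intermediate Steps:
J(o) = -o/3
t = 204633 (t = (-101 + 992)*(368 + (-1/3*(-8) - 141)) = 891*(368 + (8/3 - 141)) = 891*(368 - 415/3) = 891*(689/3) = 204633)
d(G, O) = 204633*O
(-4495981 + 359077)*(d(-219, b(16)) - 1351971) = (-4495981 + 359077)*(204633*16**2 - 1351971) = -4136904*(204633*256 - 1351971) = -4136904*(52386048 - 1351971) = -4136904*51034077 = -211123077277608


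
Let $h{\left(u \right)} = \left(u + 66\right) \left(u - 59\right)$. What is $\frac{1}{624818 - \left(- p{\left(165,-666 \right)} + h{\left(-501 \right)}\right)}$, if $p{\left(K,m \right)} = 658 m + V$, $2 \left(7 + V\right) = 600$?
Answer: $- \frac{1}{56717} \approx -1.7631 \cdot 10^{-5}$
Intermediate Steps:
$V = 293$ ($V = -7 + \frac{1}{2} \cdot 600 = -7 + 300 = 293$)
$p{\left(K,m \right)} = 293 + 658 m$ ($p{\left(K,m \right)} = 658 m + 293 = 293 + 658 m$)
$h{\left(u \right)} = \left(-59 + u\right) \left(66 + u\right)$ ($h{\left(u \right)} = \left(66 + u\right) \left(-59 + u\right) = \left(-59 + u\right) \left(66 + u\right)$)
$\frac{1}{624818 - \left(- p{\left(165,-666 \right)} + h{\left(-501 \right)}\right)} = \frac{1}{624818 + \left(\left(293 + 658 \left(-666\right)\right) - \left(-3894 + \left(-501\right)^{2} + 7 \left(-501\right)\right)\right)} = \frac{1}{624818 + \left(\left(293 - 438228\right) - \left(-3894 + 251001 - 3507\right)\right)} = \frac{1}{624818 - 681535} = \frac{1}{-56717} = - \frac{1}{56717}$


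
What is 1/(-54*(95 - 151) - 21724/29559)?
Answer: 29559/89364692 ≈ 0.00033077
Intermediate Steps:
1/(-54*(95 - 151) - 21724/29559) = 1/(-54*(-56) - 21724*1/29559) = 1/(3024 - 21724/29559) = 1/(89364692/29559) = 29559/89364692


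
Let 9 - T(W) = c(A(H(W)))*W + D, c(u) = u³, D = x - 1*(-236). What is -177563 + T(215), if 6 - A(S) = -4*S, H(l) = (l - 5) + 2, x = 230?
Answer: -133909888780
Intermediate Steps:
H(l) = -3 + l (H(l) = (-5 + l) + 2 = -3 + l)
A(S) = 6 + 4*S (A(S) = 6 - (-4)*S = 6 + 4*S)
D = 466 (D = 230 - 1*(-236) = 230 + 236 = 466)
T(W) = -457 - W*(-6 + 4*W)³ (T(W) = 9 - ((6 + 4*(-3 + W))³*W + 466) = 9 - ((6 + (-12 + 4*W))³*W + 466) = 9 - ((-6 + 4*W)³*W + 466) = 9 - (W*(-6 + 4*W)³ + 466) = 9 - (466 + W*(-6 + 4*W)³) = 9 + (-466 - W*(-6 + 4*W)³) = -457 - W*(-6 + 4*W)³)
-177563 + T(215) = -177563 + (-457 - 8*215*(-3 + 2*215)³) = -177563 + (-457 - 8*215*(-3 + 430)³) = -177563 + (-457 - 8*215*427³) = -177563 + (-457 - 8*215*77854483) = -177563 + (-457 - 133909710760) = -177563 - 133909711217 = -133909888780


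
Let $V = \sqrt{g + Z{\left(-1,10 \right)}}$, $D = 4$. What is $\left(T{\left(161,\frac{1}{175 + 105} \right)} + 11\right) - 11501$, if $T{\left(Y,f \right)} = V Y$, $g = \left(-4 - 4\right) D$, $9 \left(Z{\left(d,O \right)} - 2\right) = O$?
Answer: $-11490 + \frac{322 i \sqrt{65}}{3} \approx -11490.0 + 865.35 i$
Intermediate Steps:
$Z{\left(d,O \right)} = 2 + \frac{O}{9}$
$g = -32$ ($g = \left(-4 - 4\right) 4 = \left(-8\right) 4 = -32$)
$V = \frac{2 i \sqrt{65}}{3}$ ($V = \sqrt{-32 + \left(2 + \frac{1}{9} \cdot 10\right)} = \sqrt{-32 + \left(2 + \frac{10}{9}\right)} = \sqrt{-32 + \frac{28}{9}} = \sqrt{- \frac{260}{9}} = \frac{2 i \sqrt{65}}{3} \approx 5.3748 i$)
$T{\left(Y,f \right)} = \frac{2 i Y \sqrt{65}}{3}$ ($T{\left(Y,f \right)} = \frac{2 i \sqrt{65}}{3} Y = \frac{2 i Y \sqrt{65}}{3}$)
$\left(T{\left(161,\frac{1}{175 + 105} \right)} + 11\right) - 11501 = \left(\frac{2}{3} i 161 \sqrt{65} + 11\right) - 11501 = \left(\frac{322 i \sqrt{65}}{3} + 11\right) - 11501 = \left(11 + \frac{322 i \sqrt{65}}{3}\right) - 11501 = -11490 + \frac{322 i \sqrt{65}}{3}$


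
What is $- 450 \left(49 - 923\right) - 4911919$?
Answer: $-4518619$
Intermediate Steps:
$- 450 \left(49 - 923\right) - 4911919 = \left(-450\right) \left(-874\right) - 4911919 = 393300 - 4911919 = -4518619$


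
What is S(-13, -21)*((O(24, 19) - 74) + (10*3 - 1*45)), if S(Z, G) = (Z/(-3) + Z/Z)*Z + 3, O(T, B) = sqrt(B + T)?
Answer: 17711/3 - 199*sqrt(43)/3 ≈ 5468.7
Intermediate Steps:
S(Z, G) = 3 + Z*(1 - Z/3) (S(Z, G) = (Z*(-1/3) + 1)*Z + 3 = (-Z/3 + 1)*Z + 3 = (1 - Z/3)*Z + 3 = Z*(1 - Z/3) + 3 = 3 + Z*(1 - Z/3))
S(-13, -21)*((O(24, 19) - 74) + (10*3 - 1*45)) = (3 - 13 - 1/3*(-13)**2)*((sqrt(19 + 24) - 74) + (10*3 - 1*45)) = (3 - 13 - 1/3*169)*((sqrt(43) - 74) + (30 - 45)) = (3 - 13 - 169/3)*((-74 + sqrt(43)) - 15) = -199*(-89 + sqrt(43))/3 = 17711/3 - 199*sqrt(43)/3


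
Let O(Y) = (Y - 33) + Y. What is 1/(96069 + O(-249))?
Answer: 1/95538 ≈ 1.0467e-5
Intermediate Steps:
O(Y) = -33 + 2*Y (O(Y) = (-33 + Y) + Y = -33 + 2*Y)
1/(96069 + O(-249)) = 1/(96069 + (-33 + 2*(-249))) = 1/(96069 + (-33 - 498)) = 1/(96069 - 531) = 1/95538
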